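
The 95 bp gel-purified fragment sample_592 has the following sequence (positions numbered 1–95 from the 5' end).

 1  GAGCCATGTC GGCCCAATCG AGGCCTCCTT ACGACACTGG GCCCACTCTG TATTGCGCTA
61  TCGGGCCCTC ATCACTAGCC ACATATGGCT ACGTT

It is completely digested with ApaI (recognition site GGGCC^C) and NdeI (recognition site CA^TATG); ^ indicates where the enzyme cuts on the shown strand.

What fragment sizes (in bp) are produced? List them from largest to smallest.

ApaI sites (GGGCCC) start at positions 39, 63.
ApaI cuts after base 5 of each site (before the last base), so after positions 43, 67.
The NdeI site (CATATG) starts at position 82.
NdeI cuts after base 2 of each site, so after position 83.
Combined cut positions: 43, 67, 83.
Linear molecule, 3 cuts → 4 fragments:
  1–43 → 43 bp
  44–67 → 24 bp
  68–83 → 16 bp
  84–95 → 12 bp
Sorted largest to smallest: 43, 24, 16, 12 bp.

43, 24, 16, 12 bp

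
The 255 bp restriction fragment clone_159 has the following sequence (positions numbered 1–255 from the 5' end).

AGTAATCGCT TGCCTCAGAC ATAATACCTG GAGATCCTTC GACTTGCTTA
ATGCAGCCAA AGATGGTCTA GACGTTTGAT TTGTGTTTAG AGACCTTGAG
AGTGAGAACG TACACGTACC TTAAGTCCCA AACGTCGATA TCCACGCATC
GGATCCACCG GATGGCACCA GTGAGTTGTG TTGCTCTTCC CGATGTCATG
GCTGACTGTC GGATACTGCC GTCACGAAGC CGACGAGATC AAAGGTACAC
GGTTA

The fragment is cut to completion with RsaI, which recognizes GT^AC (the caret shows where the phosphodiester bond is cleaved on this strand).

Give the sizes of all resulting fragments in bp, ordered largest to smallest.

129, 111, 9, 6 bp

RsaI sites (GTAC) start at positions 110, 116, 245.
RsaI cuts after base 2 of each site, so after positions 111, 117, 246.
Linear molecule, 3 cuts → 4 fragments:
  1–111 → 111 bp
  112–117 → 6 bp
  118–246 → 129 bp
  247–255 → 9 bp
Sorted largest to smallest: 129, 111, 9, 6 bp.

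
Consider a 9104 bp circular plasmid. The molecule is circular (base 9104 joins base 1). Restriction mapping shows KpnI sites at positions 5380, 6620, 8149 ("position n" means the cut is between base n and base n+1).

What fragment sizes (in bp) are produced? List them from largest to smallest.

Circular molecule, 3 cuts → 3 fragments:
  6620 − 5380 = 1240 bp
  8149 − 6620 = 1529 bp
  wrap: 9104 − 8149 + 5380 = 6335 bp
Sorted largest to smallest: 6335, 1529, 1240 bp.

6335, 1529, 1240 bp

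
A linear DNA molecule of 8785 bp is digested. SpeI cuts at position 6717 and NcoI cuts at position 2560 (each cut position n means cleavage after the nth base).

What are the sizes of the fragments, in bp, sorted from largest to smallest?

4157, 2560, 2068 bp

Combined cut positions (sorted): 2560, 6717.
Linear molecule, 2 cuts → 3 fragments:
  2560 − 0 = 2560 bp
  6717 − 2560 = 4157 bp
  8785 − 6717 = 2068 bp
Sorted largest to smallest: 4157, 2560, 2068 bp.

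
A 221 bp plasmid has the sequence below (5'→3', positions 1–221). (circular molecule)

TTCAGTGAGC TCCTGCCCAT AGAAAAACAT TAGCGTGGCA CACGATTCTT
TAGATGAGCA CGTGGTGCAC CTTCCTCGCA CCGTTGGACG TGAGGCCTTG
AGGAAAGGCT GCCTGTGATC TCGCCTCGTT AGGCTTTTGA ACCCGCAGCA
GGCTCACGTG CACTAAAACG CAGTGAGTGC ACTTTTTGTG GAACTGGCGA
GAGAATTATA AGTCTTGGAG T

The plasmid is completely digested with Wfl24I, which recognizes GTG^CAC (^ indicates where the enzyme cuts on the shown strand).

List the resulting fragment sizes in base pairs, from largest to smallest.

Wfl24I sites (GTGCAC) start at positions 65, 158, 177.
Wfl24I cuts after base 3 of each site, so after positions 67, 160, 179.
Circular molecule, 3 cuts → 3 fragments:
  68–160 → 93 bp
  161–179 → 19 bp
  180–221 then 1–67 → 42 + 67 = 109 bp
Sorted largest to smallest: 109, 93, 19 bp.

109, 93, 19 bp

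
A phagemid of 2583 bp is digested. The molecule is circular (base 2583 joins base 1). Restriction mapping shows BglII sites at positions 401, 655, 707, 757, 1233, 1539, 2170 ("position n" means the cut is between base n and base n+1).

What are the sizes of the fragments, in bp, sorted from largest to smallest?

Circular molecule, 7 cuts → 7 fragments:
  655 − 401 = 254 bp
  707 − 655 = 52 bp
  757 − 707 = 50 bp
  1233 − 757 = 476 bp
  1539 − 1233 = 306 bp
  2170 − 1539 = 631 bp
  wrap: 2583 − 2170 + 401 = 814 bp
Sorted largest to smallest: 814, 631, 476, 306, 254, 52, 50 bp.

814, 631, 476, 306, 254, 52, 50 bp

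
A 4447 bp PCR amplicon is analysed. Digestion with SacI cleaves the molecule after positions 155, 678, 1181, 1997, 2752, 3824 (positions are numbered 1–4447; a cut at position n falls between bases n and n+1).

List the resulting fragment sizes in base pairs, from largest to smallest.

Linear molecule, 6 cuts → 7 fragments:
  155 − 0 = 155 bp
  678 − 155 = 523 bp
  1181 − 678 = 503 bp
  1997 − 1181 = 816 bp
  2752 − 1997 = 755 bp
  3824 − 2752 = 1072 bp
  4447 − 3824 = 623 bp
Sorted largest to smallest: 1072, 816, 755, 623, 523, 503, 155 bp.

1072, 816, 755, 623, 523, 503, 155 bp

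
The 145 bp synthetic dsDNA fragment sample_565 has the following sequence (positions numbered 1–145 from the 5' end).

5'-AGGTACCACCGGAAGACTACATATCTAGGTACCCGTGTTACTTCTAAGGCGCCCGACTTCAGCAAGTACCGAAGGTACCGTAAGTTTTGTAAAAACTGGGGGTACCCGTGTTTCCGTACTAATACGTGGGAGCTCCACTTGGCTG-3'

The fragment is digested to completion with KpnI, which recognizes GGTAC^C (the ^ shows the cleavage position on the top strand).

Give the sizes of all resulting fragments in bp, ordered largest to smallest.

46, 40, 27, 26, 6 bp

KpnI sites (GGTACC) start at positions 2, 28, 74, 101.
KpnI cuts after base 5 of each site (before the last base), so after positions 6, 32, 78, 105.
Linear molecule, 4 cuts → 5 fragments:
  1–6 → 6 bp
  7–32 → 26 bp
  33–78 → 46 bp
  79–105 → 27 bp
  106–145 → 40 bp
Sorted largest to smallest: 46, 40, 27, 26, 6 bp.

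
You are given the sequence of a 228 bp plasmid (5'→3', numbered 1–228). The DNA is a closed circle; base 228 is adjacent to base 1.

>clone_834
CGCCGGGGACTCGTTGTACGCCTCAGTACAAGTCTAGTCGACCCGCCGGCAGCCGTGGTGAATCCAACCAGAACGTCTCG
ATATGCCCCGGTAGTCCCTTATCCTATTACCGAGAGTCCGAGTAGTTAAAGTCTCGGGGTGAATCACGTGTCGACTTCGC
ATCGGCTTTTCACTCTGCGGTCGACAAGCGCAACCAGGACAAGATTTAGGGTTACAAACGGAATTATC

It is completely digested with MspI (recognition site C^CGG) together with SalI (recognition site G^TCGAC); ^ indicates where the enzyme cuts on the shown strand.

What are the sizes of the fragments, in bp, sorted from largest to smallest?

62, 51, 42, 34, 30, 9 bp

MspI sites (CCGG) start at positions 3, 46, 88.
MspI cuts after the first base of each site, so after positions 3, 46, 88.
SalI sites (GTCGAC) start at positions 37, 150, 180.
SalI cuts after the first base of each site, so after positions 37, 150, 180.
Combined cut positions: 3, 37, 46, 88, 150, 180.
Circular molecule, 6 cuts → 6 fragments:
  4–37 → 34 bp
  38–46 → 9 bp
  47–88 → 42 bp
  89–150 → 62 bp
  151–180 → 30 bp
  181–228 then 1–3 → 48 + 3 = 51 bp
Sorted largest to smallest: 62, 51, 42, 34, 30, 9 bp.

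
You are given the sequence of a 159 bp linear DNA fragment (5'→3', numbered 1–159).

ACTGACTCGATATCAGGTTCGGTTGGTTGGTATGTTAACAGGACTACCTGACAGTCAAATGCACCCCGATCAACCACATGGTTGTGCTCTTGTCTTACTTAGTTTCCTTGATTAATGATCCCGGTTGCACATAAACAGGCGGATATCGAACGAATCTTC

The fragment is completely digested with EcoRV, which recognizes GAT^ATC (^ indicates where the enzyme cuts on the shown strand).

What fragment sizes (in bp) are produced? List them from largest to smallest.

133, 15, 11 bp

EcoRV sites (GATATC) start at positions 9, 142.
EcoRV cuts after base 3 of each site, so after positions 11, 144.
Linear molecule, 2 cuts → 3 fragments:
  1–11 → 11 bp
  12–144 → 133 bp
  145–159 → 15 bp
Sorted largest to smallest: 133, 15, 11 bp.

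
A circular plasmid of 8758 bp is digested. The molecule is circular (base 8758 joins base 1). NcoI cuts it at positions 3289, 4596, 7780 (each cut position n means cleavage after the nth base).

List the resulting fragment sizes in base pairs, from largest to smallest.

4267, 3184, 1307 bp

Circular molecule, 3 cuts → 3 fragments:
  4596 − 3289 = 1307 bp
  7780 − 4596 = 3184 bp
  wrap: 8758 − 7780 + 3289 = 4267 bp
Sorted largest to smallest: 4267, 3184, 1307 bp.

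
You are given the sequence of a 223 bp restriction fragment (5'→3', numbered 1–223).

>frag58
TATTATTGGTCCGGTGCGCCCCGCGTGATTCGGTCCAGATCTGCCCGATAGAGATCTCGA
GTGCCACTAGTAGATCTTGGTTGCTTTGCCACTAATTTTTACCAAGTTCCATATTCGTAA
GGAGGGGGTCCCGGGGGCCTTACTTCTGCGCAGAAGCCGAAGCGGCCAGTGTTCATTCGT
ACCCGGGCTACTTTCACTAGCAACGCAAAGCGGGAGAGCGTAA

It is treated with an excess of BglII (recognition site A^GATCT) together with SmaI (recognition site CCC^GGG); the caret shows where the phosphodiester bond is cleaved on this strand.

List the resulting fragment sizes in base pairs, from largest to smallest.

BglII sites (AGATCT) start at positions 37, 52, 72.
BglII cuts after the first base of each site, so after positions 37, 52, 72.
SmaI sites (CCCGGG) start at positions 130, 182.
SmaI cuts after base 3 of each site, so after positions 132, 184.
Combined cut positions: 37, 52, 72, 132, 184.
Linear molecule, 5 cuts → 6 fragments:
  1–37 → 37 bp
  38–52 → 15 bp
  53–72 → 20 bp
  73–132 → 60 bp
  133–184 → 52 bp
  185–223 → 39 bp
Sorted largest to smallest: 60, 52, 39, 37, 20, 15 bp.

60, 52, 39, 37, 20, 15 bp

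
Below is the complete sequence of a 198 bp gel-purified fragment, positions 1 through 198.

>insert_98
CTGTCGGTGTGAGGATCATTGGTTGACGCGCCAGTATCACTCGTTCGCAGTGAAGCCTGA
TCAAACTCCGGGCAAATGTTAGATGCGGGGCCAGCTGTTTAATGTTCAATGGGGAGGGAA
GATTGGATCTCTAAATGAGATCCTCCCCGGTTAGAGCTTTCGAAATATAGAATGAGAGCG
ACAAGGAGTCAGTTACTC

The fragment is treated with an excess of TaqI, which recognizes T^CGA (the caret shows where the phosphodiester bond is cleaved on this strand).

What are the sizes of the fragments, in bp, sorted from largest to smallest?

160, 38 bp

The TaqI site (TCGA) starts at position 160.
TaqI cuts after the first base of each site, so after position 160.
Linear molecule, 1 cut → 2 fragments:
  1–160 → 160 bp
  161–198 → 38 bp
Sorted largest to smallest: 160, 38 bp.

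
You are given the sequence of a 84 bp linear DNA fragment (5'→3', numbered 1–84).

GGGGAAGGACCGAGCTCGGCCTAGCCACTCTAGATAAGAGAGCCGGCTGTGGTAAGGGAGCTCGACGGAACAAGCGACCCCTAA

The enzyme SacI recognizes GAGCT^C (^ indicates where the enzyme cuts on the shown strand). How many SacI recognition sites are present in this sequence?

GAGCTC occurs starting at positions 12, 58.
SacI cuts at 2 sites.

2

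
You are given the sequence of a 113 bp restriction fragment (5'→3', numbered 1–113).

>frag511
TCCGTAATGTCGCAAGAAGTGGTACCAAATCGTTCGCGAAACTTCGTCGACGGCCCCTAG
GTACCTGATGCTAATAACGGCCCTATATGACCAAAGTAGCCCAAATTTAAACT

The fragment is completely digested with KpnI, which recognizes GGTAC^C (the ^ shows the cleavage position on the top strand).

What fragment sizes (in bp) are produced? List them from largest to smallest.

49, 39, 25 bp

KpnI sites (GGTACC) start at positions 21, 60.
KpnI cuts after base 5 of each site (before the last base), so after positions 25, 64.
Linear molecule, 2 cuts → 3 fragments:
  1–25 → 25 bp
  26–64 → 39 bp
  65–113 → 49 bp
Sorted largest to smallest: 49, 39, 25 bp.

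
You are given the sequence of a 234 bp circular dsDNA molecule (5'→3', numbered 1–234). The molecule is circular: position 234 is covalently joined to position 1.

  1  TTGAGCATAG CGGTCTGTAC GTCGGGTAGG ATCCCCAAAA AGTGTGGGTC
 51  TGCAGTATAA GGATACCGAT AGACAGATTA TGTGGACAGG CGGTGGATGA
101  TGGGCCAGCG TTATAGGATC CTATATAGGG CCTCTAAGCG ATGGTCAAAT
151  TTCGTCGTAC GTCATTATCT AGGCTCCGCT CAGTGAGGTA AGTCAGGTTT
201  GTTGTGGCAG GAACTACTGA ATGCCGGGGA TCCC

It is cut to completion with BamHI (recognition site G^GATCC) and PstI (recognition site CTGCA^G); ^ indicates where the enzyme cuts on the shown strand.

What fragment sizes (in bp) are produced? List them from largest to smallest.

BamHI sites (GGATCC) start at positions 29, 116, 228.
BamHI cuts after the first base of each site, so after positions 29, 116, 228.
The PstI site (CTGCAG) starts at position 50.
PstI cuts after base 5 of each site (before the last base), so after position 54.
Combined cut positions: 29, 54, 116, 228.
Circular molecule, 4 cuts → 4 fragments:
  30–54 → 25 bp
  55–116 → 62 bp
  117–228 → 112 bp
  229–234 then 1–29 → 6 + 29 = 35 bp
Sorted largest to smallest: 112, 62, 35, 25 bp.

112, 62, 35, 25 bp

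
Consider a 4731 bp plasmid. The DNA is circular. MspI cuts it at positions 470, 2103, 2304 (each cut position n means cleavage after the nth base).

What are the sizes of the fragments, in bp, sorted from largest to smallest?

2897, 1633, 201 bp

Circular molecule, 3 cuts → 3 fragments:
  2103 − 470 = 1633 bp
  2304 − 2103 = 201 bp
  wrap: 4731 − 2304 + 470 = 2897 bp
Sorted largest to smallest: 2897, 1633, 201 bp.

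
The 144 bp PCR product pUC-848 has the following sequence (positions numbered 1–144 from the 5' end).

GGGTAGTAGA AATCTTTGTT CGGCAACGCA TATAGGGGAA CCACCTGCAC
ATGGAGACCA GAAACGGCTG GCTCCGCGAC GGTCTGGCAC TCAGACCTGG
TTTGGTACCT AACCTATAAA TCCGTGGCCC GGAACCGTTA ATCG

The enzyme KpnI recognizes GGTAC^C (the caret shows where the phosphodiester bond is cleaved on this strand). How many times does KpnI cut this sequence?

1

GGTACC occurs starting at position 104.
KpnI cuts at 1 site.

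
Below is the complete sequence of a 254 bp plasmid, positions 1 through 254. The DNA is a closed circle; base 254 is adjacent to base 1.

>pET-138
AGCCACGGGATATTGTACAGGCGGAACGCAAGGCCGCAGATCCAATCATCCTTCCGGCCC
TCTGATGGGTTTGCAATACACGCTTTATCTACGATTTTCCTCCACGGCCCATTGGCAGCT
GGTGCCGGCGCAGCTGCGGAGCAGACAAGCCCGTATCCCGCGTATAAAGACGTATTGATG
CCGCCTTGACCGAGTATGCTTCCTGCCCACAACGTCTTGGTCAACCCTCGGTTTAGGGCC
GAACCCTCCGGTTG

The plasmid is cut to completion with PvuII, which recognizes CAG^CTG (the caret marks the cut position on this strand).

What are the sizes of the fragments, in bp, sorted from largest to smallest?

239, 15 bp

PvuII sites (CAGCTG) start at positions 116, 131.
PvuII cuts after base 3 of each site, so after positions 118, 133.
Circular molecule, 2 cuts → 2 fragments:
  119–133 → 15 bp
  134–254 then 1–118 → 121 + 118 = 239 bp
Sorted largest to smallest: 239, 15 bp.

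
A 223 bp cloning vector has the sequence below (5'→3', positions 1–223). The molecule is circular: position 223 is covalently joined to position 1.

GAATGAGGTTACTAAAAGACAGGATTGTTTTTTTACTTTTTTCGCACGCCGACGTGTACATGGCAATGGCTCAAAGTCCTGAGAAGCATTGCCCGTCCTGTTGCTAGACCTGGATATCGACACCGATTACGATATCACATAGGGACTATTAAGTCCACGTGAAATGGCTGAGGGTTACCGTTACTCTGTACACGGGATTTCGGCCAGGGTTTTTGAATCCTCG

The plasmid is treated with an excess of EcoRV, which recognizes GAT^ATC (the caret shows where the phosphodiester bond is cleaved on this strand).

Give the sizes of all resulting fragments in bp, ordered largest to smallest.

EcoRV sites (GATATC) start at positions 113, 131.
EcoRV cuts after base 3 of each site, so after positions 115, 133.
Circular molecule, 2 cuts → 2 fragments:
  116–133 → 18 bp
  134–223 then 1–115 → 90 + 115 = 205 bp
Sorted largest to smallest: 205, 18 bp.

205, 18 bp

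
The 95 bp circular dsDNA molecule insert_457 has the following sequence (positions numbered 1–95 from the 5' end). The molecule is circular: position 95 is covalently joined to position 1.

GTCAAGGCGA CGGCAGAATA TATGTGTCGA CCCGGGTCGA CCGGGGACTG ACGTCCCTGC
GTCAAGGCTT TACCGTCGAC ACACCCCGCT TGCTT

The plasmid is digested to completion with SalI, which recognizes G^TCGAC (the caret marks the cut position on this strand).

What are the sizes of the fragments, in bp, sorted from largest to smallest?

SalI sites (GTCGAC) start at positions 26, 36, 75.
SalI cuts after the first base of each site, so after positions 26, 36, 75.
Circular molecule, 3 cuts → 3 fragments:
  27–36 → 10 bp
  37–75 → 39 bp
  76–95 then 1–26 → 20 + 26 = 46 bp
Sorted largest to smallest: 46, 39, 10 bp.

46, 39, 10 bp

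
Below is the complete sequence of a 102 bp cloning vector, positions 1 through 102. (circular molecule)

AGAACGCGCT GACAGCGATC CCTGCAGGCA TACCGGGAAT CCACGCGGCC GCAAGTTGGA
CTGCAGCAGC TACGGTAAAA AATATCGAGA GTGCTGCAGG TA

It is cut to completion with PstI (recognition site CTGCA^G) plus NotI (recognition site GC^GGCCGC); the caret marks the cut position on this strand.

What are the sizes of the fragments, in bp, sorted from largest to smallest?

33, 30, 20, 19 bp

PstI sites (CTGCAG) start at positions 22, 61, 94.
PstI cuts after base 5 of each site (before the last base), so after positions 26, 65, 98.
The NotI site (GCGGCCGC) starts at position 45.
NotI cuts after base 2 of each site, so after position 46.
Combined cut positions: 26, 46, 65, 98.
Circular molecule, 4 cuts → 4 fragments:
  27–46 → 20 bp
  47–65 → 19 bp
  66–98 → 33 bp
  99–102 then 1–26 → 4 + 26 = 30 bp
Sorted largest to smallest: 33, 30, 20, 19 bp.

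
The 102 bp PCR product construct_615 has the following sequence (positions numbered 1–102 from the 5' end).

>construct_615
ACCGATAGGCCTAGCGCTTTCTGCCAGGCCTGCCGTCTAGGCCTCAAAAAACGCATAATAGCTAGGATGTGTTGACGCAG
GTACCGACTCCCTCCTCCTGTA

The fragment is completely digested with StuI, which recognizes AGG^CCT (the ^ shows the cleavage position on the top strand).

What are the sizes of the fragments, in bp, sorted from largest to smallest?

StuI sites (AGGCCT) start at positions 7, 26, 39.
StuI cuts after base 3 of each site, so after positions 9, 28, 41.
Linear molecule, 3 cuts → 4 fragments:
  1–9 → 9 bp
  10–28 → 19 bp
  29–41 → 13 bp
  42–102 → 61 bp
Sorted largest to smallest: 61, 19, 13, 9 bp.

61, 19, 13, 9 bp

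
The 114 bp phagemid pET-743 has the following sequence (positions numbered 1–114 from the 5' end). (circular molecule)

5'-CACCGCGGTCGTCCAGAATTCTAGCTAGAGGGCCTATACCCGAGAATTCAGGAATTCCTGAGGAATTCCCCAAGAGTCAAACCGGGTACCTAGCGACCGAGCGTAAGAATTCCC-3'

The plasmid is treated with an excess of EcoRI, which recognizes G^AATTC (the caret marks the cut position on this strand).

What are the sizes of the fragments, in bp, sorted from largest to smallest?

EcoRI sites (GAATTC) start at positions 16, 44, 52, 63, 107.
EcoRI cuts after the first base of each site, so after positions 16, 44, 52, 63, 107.
Circular molecule, 5 cuts → 5 fragments:
  17–44 → 28 bp
  45–52 → 8 bp
  53–63 → 11 bp
  64–107 → 44 bp
  108–114 then 1–16 → 7 + 16 = 23 bp
Sorted largest to smallest: 44, 28, 23, 11, 8 bp.

44, 28, 23, 11, 8 bp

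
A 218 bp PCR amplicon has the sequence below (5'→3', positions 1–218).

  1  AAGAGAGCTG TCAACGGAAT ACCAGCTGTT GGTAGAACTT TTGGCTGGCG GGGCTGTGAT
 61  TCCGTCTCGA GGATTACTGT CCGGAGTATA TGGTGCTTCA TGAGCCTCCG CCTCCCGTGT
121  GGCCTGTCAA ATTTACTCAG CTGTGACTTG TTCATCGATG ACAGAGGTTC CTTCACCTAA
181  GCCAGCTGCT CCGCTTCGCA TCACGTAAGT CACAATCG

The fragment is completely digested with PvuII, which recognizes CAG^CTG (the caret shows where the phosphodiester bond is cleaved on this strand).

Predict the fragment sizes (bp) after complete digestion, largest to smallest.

PvuII sites (CAGCTG) start at positions 23, 138, 183.
PvuII cuts after base 3 of each site, so after positions 25, 140, 185.
Linear molecule, 3 cuts → 4 fragments:
  1–25 → 25 bp
  26–140 → 115 bp
  141–185 → 45 bp
  186–218 → 33 bp
Sorted largest to smallest: 115, 45, 33, 25 bp.

115, 45, 33, 25 bp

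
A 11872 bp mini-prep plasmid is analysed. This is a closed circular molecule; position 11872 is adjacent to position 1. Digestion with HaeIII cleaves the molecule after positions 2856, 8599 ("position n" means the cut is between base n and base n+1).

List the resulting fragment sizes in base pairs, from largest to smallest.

6129, 5743 bp

Circular molecule, 2 cuts → 2 fragments:
  8599 − 2856 = 5743 bp
  wrap: 11872 − 8599 + 2856 = 6129 bp
Sorted largest to smallest: 6129, 5743 bp.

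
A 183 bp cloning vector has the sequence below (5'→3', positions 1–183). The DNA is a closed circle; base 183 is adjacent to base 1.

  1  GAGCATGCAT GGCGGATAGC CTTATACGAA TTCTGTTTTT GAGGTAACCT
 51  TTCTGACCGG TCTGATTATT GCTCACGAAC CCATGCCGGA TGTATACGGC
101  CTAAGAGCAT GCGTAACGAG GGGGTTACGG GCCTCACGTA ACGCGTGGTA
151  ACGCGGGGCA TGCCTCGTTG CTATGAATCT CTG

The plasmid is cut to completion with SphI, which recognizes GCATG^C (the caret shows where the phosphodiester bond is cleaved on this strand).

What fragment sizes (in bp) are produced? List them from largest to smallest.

104, 51, 28 bp

SphI sites (GCATGC) start at positions 3, 107, 158.
SphI cuts after base 5 of each site (before the last base), so after positions 7, 111, 162.
Circular molecule, 3 cuts → 3 fragments:
  8–111 → 104 bp
  112–162 → 51 bp
  163–183 then 1–7 → 21 + 7 = 28 bp
Sorted largest to smallest: 104, 51, 28 bp.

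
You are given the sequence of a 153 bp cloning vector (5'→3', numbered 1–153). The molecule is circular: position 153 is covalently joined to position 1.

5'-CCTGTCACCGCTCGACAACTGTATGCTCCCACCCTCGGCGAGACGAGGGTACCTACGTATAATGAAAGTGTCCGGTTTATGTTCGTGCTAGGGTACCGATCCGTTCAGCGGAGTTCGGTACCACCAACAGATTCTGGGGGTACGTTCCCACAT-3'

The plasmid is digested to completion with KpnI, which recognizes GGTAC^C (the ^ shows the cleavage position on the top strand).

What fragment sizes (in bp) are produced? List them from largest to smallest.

84, 44, 25 bp

KpnI sites (GGTACC) start at positions 48, 92, 117.
KpnI cuts after base 5 of each site (before the last base), so after positions 52, 96, 121.
Circular molecule, 3 cuts → 3 fragments:
  53–96 → 44 bp
  97–121 → 25 bp
  122–153 then 1–52 → 32 + 52 = 84 bp
Sorted largest to smallest: 84, 44, 25 bp.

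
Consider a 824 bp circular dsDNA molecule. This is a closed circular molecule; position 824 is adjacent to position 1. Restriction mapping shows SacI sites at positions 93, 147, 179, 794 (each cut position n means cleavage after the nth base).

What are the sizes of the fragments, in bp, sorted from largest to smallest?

615, 123, 54, 32 bp

Circular molecule, 4 cuts → 4 fragments:
  147 − 93 = 54 bp
  179 − 147 = 32 bp
  794 − 179 = 615 bp
  wrap: 824 − 794 + 93 = 123 bp
Sorted largest to smallest: 615, 123, 54, 32 bp.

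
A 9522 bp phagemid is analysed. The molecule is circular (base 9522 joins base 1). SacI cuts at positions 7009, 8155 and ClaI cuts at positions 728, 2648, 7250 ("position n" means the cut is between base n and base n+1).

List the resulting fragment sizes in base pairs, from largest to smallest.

Combined cut positions (sorted): 728, 2648, 7009, 7250, 8155.
Circular molecule, 5 cuts → 5 fragments:
  2648 − 728 = 1920 bp
  7009 − 2648 = 4361 bp
  7250 − 7009 = 241 bp
  8155 − 7250 = 905 bp
  wrap: 9522 − 8155 + 728 = 2095 bp
Sorted largest to smallest: 4361, 2095, 1920, 905, 241 bp.

4361, 2095, 1920, 905, 241 bp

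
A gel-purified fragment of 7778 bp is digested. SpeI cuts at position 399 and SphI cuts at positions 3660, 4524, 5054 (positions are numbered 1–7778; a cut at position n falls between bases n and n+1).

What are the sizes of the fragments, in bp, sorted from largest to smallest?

Combined cut positions (sorted): 399, 3660, 4524, 5054.
Linear molecule, 4 cuts → 5 fragments:
  399 − 0 = 399 bp
  3660 − 399 = 3261 bp
  4524 − 3660 = 864 bp
  5054 − 4524 = 530 bp
  7778 − 5054 = 2724 bp
Sorted largest to smallest: 3261, 2724, 864, 530, 399 bp.

3261, 2724, 864, 530, 399 bp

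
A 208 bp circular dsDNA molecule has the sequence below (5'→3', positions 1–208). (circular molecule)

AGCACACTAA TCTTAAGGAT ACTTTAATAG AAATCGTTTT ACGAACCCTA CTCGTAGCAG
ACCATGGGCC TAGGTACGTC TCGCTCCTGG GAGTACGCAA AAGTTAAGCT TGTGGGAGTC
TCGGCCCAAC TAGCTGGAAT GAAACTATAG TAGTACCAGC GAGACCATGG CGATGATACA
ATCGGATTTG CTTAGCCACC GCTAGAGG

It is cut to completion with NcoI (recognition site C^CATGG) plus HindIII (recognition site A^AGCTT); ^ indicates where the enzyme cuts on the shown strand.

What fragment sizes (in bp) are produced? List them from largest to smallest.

105, 59, 44 bp

NcoI sites (CCATGG) start at positions 62, 165.
NcoI cuts after the first base of each site, so after positions 62, 165.
The HindIII site (AAGCTT) starts at position 106.
HindIII cuts after the first base of each site, so after position 106.
Combined cut positions: 62, 106, 165.
Circular molecule, 3 cuts → 3 fragments:
  63–106 → 44 bp
  107–165 → 59 bp
  166–208 then 1–62 → 43 + 62 = 105 bp
Sorted largest to smallest: 105, 59, 44 bp.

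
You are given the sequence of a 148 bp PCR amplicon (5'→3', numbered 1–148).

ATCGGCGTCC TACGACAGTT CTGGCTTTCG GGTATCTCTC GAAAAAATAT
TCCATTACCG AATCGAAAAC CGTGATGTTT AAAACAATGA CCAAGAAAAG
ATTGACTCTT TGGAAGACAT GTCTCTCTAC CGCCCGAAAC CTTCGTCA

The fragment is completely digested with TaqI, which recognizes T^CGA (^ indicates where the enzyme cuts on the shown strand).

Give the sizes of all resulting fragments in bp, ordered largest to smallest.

TaqI sites (TCGA) start at positions 39, 63.
TaqI cuts after the first base of each site, so after positions 39, 63.
Linear molecule, 2 cuts → 3 fragments:
  1–39 → 39 bp
  40–63 → 24 bp
  64–148 → 85 bp
Sorted largest to smallest: 85, 39, 24 bp.

85, 39, 24 bp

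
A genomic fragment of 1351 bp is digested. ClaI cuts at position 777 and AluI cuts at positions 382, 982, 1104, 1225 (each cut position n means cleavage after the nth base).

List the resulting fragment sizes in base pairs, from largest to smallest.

Combined cut positions (sorted): 382, 777, 982, 1104, 1225.
Linear molecule, 5 cuts → 6 fragments:
  382 − 0 = 382 bp
  777 − 382 = 395 bp
  982 − 777 = 205 bp
  1104 − 982 = 122 bp
  1225 − 1104 = 121 bp
  1351 − 1225 = 126 bp
Sorted largest to smallest: 395, 382, 205, 126, 122, 121 bp.

395, 382, 205, 126, 122, 121 bp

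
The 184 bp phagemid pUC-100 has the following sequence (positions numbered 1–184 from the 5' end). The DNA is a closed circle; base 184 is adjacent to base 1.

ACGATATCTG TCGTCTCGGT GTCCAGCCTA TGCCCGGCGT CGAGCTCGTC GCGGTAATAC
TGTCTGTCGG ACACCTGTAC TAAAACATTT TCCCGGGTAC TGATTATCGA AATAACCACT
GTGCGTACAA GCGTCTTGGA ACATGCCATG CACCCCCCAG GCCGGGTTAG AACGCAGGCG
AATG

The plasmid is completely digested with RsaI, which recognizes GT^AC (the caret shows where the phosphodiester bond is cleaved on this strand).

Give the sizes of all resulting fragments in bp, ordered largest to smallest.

136, 28, 20 bp

RsaI sites (GTAC) start at positions 77, 97, 125.
RsaI cuts after base 2 of each site, so after positions 78, 98, 126.
Circular molecule, 3 cuts → 3 fragments:
  79–98 → 20 bp
  99–126 → 28 bp
  127–184 then 1–78 → 58 + 78 = 136 bp
Sorted largest to smallest: 136, 28, 20 bp.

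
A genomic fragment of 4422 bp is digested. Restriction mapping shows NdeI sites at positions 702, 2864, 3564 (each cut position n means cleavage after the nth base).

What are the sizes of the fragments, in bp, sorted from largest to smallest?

2162, 858, 702, 700 bp

Linear molecule, 3 cuts → 4 fragments:
  702 − 0 = 702 bp
  2864 − 702 = 2162 bp
  3564 − 2864 = 700 bp
  4422 − 3564 = 858 bp
Sorted largest to smallest: 2162, 858, 702, 700 bp.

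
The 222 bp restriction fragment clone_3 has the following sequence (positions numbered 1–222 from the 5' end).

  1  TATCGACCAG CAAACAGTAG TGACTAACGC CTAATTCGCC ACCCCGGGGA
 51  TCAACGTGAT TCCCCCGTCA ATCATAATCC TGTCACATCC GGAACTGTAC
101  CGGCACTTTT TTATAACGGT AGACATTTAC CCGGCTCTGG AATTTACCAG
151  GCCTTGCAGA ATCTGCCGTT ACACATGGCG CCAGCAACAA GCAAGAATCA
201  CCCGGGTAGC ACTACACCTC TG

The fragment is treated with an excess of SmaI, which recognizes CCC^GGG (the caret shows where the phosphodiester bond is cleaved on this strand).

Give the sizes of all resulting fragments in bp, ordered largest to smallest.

158, 45, 19 bp

SmaI sites (CCCGGG) start at positions 43, 201.
SmaI cuts after base 3 of each site, so after positions 45, 203.
Linear molecule, 2 cuts → 3 fragments:
  1–45 → 45 bp
  46–203 → 158 bp
  204–222 → 19 bp
Sorted largest to smallest: 158, 45, 19 bp.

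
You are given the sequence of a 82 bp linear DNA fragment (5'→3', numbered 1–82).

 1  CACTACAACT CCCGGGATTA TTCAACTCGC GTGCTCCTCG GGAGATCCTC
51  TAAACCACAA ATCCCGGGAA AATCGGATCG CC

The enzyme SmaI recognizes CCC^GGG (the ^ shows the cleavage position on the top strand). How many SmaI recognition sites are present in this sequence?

CCCGGG occurs starting at positions 11, 63.
SmaI cuts at 2 sites.

2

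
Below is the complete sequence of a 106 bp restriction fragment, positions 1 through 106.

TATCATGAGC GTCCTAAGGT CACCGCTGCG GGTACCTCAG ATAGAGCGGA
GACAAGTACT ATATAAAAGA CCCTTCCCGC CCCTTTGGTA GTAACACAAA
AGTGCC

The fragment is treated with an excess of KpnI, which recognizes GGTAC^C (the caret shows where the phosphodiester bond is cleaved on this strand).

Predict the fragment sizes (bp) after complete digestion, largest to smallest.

71, 35 bp

The KpnI site (GGTACC) starts at position 31.
KpnI cuts after base 5 of each site (before the last base), so after position 35.
Linear molecule, 1 cut → 2 fragments:
  1–35 → 35 bp
  36–106 → 71 bp
Sorted largest to smallest: 71, 35 bp.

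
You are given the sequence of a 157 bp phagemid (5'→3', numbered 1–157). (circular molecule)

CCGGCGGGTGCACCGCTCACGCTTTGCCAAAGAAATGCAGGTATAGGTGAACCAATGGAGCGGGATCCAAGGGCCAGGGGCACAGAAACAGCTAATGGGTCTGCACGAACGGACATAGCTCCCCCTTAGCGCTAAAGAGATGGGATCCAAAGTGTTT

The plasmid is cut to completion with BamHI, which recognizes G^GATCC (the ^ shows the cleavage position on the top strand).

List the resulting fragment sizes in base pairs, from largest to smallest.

80, 77 bp

BamHI sites (GGATCC) start at positions 63, 143.
BamHI cuts after the first base of each site, so after positions 63, 143.
Circular molecule, 2 cuts → 2 fragments:
  64–143 → 80 bp
  144–157 then 1–63 → 14 + 63 = 77 bp
Sorted largest to smallest: 80, 77 bp.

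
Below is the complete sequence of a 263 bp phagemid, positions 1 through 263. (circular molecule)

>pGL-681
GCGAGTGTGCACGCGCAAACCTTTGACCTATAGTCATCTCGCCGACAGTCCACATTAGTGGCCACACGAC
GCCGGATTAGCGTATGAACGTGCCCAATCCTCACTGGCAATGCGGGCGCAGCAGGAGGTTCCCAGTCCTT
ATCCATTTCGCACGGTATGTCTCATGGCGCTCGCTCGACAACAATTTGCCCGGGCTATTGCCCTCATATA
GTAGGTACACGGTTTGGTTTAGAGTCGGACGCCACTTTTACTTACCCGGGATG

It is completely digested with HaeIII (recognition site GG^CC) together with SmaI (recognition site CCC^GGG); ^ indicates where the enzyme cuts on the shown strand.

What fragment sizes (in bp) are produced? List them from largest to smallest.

130, 67, 66 bp

The HaeIII site (GGCC) starts at position 60.
HaeIII cuts after base 2 of each site, so after position 61.
SmaI sites (CCCGGG) start at positions 189, 255.
SmaI cuts after base 3 of each site, so after positions 191, 257.
Combined cut positions: 61, 191, 257.
Circular molecule, 3 cuts → 3 fragments:
  62–191 → 130 bp
  192–257 → 66 bp
  258–263 then 1–61 → 6 + 61 = 67 bp
Sorted largest to smallest: 130, 67, 66 bp.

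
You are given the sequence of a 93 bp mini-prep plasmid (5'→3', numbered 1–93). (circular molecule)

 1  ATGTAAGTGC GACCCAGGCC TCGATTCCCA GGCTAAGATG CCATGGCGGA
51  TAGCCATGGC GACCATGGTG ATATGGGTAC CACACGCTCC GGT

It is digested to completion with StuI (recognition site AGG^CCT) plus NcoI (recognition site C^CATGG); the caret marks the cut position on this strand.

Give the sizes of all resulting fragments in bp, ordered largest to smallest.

The StuI site (AGGCCT) starts at position 16.
StuI cuts after base 3 of each site, so after position 18.
NcoI sites (CCATGG) start at positions 41, 54, 63.
NcoI cuts after the first base of each site, so after positions 41, 54, 63.
Combined cut positions: 18, 41, 54, 63.
Circular molecule, 4 cuts → 4 fragments:
  19–41 → 23 bp
  42–54 → 13 bp
  55–63 → 9 bp
  64–93 then 1–18 → 30 + 18 = 48 bp
Sorted largest to smallest: 48, 23, 13, 9 bp.

48, 23, 13, 9 bp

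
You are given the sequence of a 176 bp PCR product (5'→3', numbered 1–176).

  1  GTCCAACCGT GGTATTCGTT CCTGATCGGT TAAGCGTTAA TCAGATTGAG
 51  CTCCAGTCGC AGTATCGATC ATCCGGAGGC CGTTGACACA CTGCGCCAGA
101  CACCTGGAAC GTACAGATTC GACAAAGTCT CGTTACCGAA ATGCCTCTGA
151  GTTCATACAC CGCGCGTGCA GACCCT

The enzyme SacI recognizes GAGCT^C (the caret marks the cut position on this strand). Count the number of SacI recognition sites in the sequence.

GAGCTC occurs starting at position 48.
SacI cuts at 1 site.

1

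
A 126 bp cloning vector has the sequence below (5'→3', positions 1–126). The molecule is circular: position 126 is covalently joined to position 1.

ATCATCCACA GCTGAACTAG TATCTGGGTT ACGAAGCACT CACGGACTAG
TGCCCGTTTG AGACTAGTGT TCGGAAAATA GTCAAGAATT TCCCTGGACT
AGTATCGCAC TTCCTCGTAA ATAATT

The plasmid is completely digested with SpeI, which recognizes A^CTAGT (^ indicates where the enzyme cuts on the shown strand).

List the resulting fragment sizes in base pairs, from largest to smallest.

44, 35, 30, 17 bp

SpeI sites (ACTAGT) start at positions 16, 46, 63, 98.
SpeI cuts after the first base of each site, so after positions 16, 46, 63, 98.
Circular molecule, 4 cuts → 4 fragments:
  17–46 → 30 bp
  47–63 → 17 bp
  64–98 → 35 bp
  99–126 then 1–16 → 28 + 16 = 44 bp
Sorted largest to smallest: 44, 35, 30, 17 bp.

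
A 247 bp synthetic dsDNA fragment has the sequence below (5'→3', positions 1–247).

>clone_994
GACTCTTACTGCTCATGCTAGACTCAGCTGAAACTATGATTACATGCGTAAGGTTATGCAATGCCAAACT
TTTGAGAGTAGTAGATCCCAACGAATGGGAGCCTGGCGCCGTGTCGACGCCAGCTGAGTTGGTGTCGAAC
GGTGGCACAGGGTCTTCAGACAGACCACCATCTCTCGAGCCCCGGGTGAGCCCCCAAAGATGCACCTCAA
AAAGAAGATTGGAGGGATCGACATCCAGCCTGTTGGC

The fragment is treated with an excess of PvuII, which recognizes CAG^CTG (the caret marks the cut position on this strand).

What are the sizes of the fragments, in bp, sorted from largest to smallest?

PvuII sites (CAGCTG) start at positions 25, 121.
PvuII cuts after base 3 of each site, so after positions 27, 123.
Linear molecule, 2 cuts → 3 fragments:
  1–27 → 27 bp
  28–123 → 96 bp
  124–247 → 124 bp
Sorted largest to smallest: 124, 96, 27 bp.

124, 96, 27 bp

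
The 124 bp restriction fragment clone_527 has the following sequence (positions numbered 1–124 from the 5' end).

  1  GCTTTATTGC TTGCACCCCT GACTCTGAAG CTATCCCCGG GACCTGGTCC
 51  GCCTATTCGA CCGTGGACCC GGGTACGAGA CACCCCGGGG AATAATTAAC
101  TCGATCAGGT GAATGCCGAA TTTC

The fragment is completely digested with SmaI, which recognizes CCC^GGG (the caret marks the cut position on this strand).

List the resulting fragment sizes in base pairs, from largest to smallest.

38, 38, 32, 16 bp

SmaI sites (CCCGGG) start at positions 36, 68, 84.
SmaI cuts after base 3 of each site, so after positions 38, 70, 86.
Linear molecule, 3 cuts → 4 fragments:
  1–38 → 38 bp
  39–70 → 32 bp
  71–86 → 16 bp
  87–124 → 38 bp
Sorted largest to smallest: 38, 38, 32, 16 bp.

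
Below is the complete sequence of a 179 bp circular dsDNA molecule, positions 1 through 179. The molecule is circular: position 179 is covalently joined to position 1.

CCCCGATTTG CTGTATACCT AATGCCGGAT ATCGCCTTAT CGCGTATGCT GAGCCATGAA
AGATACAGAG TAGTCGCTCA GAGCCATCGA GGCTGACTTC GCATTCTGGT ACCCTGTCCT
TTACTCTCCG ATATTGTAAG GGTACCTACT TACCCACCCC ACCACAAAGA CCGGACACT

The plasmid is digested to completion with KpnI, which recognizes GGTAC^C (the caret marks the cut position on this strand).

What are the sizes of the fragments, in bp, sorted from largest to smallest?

KpnI sites (GGTACC) start at positions 108, 141.
KpnI cuts after base 5 of each site (before the last base), so after positions 112, 145.
Circular molecule, 2 cuts → 2 fragments:
  113–145 → 33 bp
  146–179 then 1–112 → 34 + 112 = 146 bp
Sorted largest to smallest: 146, 33 bp.

146, 33 bp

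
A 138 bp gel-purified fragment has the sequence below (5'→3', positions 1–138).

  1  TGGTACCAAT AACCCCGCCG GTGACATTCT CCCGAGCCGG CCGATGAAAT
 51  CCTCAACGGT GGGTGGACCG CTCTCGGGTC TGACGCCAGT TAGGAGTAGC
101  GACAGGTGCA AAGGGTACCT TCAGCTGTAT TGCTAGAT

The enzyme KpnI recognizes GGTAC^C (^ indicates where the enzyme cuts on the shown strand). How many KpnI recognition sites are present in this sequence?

2

GGTACC occurs starting at positions 2, 114.
KpnI cuts at 2 sites.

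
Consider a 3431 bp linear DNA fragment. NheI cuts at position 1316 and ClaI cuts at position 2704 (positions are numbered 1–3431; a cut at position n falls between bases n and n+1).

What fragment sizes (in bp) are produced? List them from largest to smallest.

1388, 1316, 727 bp

Combined cut positions (sorted): 1316, 2704.
Linear molecule, 2 cuts → 3 fragments:
  1316 − 0 = 1316 bp
  2704 − 1316 = 1388 bp
  3431 − 2704 = 727 bp
Sorted largest to smallest: 1388, 1316, 727 bp.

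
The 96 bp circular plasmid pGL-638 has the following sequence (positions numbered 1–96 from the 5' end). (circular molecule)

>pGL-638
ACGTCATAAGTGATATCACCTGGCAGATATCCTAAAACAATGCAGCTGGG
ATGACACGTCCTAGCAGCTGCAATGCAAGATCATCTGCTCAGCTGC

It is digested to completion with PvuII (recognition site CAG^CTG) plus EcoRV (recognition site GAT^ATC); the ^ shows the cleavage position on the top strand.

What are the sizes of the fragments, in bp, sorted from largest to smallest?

25, 22, 18, 17, 14 bp

PvuII sites (CAGCTG) start at positions 43, 65, 90.
PvuII cuts after base 3 of each site, so after positions 45, 67, 92.
EcoRV sites (GATATC) start at positions 12, 26.
EcoRV cuts after base 3 of each site, so after positions 14, 28.
Combined cut positions: 14, 28, 45, 67, 92.
Circular molecule, 5 cuts → 5 fragments:
  15–28 → 14 bp
  29–45 → 17 bp
  46–67 → 22 bp
  68–92 → 25 bp
  93–96 then 1–14 → 4 + 14 = 18 bp
Sorted largest to smallest: 25, 22, 18, 17, 14 bp.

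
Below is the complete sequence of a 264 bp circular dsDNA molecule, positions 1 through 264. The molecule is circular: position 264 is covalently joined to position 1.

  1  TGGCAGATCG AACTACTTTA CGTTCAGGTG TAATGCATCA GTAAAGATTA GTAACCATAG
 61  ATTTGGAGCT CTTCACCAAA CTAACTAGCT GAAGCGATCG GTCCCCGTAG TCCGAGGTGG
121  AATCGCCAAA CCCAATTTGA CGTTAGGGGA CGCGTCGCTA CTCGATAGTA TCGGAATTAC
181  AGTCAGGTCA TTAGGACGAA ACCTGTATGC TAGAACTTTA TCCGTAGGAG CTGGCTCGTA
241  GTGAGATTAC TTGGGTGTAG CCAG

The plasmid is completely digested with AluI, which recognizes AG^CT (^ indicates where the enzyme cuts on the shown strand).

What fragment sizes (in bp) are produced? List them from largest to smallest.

AluI sites (AGCT) start at positions 67, 87, 229.
AluI cuts after base 2 of each site, so after positions 68, 88, 230.
Circular molecule, 3 cuts → 3 fragments:
  69–88 → 20 bp
  89–230 → 142 bp
  231–264 then 1–68 → 34 + 68 = 102 bp
Sorted largest to smallest: 142, 102, 20 bp.

142, 102, 20 bp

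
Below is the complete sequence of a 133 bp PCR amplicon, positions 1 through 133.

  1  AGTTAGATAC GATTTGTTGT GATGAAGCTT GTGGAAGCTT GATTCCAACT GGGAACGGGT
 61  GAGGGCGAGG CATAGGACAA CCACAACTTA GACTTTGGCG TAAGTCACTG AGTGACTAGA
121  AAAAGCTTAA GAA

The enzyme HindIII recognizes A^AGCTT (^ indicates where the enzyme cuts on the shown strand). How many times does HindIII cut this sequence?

3

AAGCTT occurs starting at positions 25, 35, 123.
HindIII cuts at 3 sites.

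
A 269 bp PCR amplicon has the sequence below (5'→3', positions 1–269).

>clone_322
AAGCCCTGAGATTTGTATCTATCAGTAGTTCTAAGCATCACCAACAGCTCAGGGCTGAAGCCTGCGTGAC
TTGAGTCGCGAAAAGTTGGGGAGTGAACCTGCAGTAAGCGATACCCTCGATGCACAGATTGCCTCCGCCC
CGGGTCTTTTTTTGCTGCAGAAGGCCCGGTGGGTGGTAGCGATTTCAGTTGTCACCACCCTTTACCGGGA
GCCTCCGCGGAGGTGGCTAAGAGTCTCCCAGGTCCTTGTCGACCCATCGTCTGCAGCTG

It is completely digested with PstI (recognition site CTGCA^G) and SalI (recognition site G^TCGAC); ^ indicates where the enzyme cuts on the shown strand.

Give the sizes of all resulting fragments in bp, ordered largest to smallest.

PstI sites (CTGCAG) start at positions 99, 155, 261.
PstI cuts after base 5 of each site (before the last base), so after positions 103, 159, 265.
The SalI site (GTCGAC) starts at position 248.
SalI cuts after the first base of each site, so after position 248.
Combined cut positions: 103, 159, 248, 265.
Linear molecule, 4 cuts → 5 fragments:
  1–103 → 103 bp
  104–159 → 56 bp
  160–248 → 89 bp
  249–265 → 17 bp
  266–269 → 4 bp
Sorted largest to smallest: 103, 89, 56, 17, 4 bp.

103, 89, 56, 17, 4 bp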